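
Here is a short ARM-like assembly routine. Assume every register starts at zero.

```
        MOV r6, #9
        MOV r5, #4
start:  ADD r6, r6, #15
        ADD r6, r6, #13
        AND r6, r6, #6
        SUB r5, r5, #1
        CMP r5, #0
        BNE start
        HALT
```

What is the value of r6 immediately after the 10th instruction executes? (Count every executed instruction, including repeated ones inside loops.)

MOV r6, #9 → r6=9
MOV r5, #4 → r5=4
ADD r6, r6, #15 → r6=9+15=24
ADD r6, r6, #13 → r6=24+13=37
AND r6, r6, #6 → r6=37&6=4
SUB r5, r5, #1 → r5=4-1=3
CMP r5, #0  (cmp 3,0)
BNE start: taken
ADD r6, r6, #15 → r6=4+15=19
ADD r6, r6, #13 → r6=19+13=32
After step 10: r6 = 32.

32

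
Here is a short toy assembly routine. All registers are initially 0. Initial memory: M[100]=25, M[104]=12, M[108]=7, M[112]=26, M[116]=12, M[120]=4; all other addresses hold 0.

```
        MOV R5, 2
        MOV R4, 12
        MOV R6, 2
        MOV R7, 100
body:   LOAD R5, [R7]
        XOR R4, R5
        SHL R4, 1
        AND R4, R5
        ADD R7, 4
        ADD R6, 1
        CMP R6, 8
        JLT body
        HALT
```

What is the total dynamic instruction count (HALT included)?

53

after MOV R5, 2: R5=2
after MOV R4, 12: R4=12
after MOV R6, 2: R6=2
after MOV R7, 100: R7=100
after LOAD R5, [R7]: R5=M[100]=25
after XOR R4, R5: R4=12^25=21
after SHL R4, 1: R4=21<<1=42
after AND R4, R5: R4=42&25=8
after ADD R7, 4: R7=100+4=104
after ADD R6, 1: R6=2+1=3
CMP R6, 8  (cmp 3,8)
JLT body: taken
after LOAD R5, [R7]: R5=M[104]=12
after XOR R4, R5: R4=8^12=4
after SHL R4, 1: R4=4<<1=8
after AND R4, R5: R4=8&12=8
after ADD R7, 4: R7=104+4=108
after ADD R6, 1: R6=3+1=4
CMP R6, 8  (cmp 4,8)
JLT body: taken
after LOAD R5, [R7]: R5=M[108]=7
after XOR R4, R5: R4=8^7=15
after SHL R4, 1: R4=15<<1=30
after AND R4, R5: R4=30&7=6
after ADD R7, 4: R7=108+4=112
after ADD R6, 1: R6=4+1=5
CMP R6, 8  (cmp 5,8)
JLT body: taken
after LOAD R5, [R7]: R5=M[112]=26
after XOR R4, R5: R4=6^26=28
after SHL R4, 1: R4=28<<1=56
after AND R4, R5: R4=56&26=24
after ADD R7, 4: R7=112+4=116
after ADD R6, 1: R6=5+1=6
CMP R6, 8  (cmp 6,8)
JLT body: taken
after LOAD R5, [R7]: R5=M[116]=12
after XOR R4, R5: R4=24^12=20
after SHL R4, 1: R4=20<<1=40
after AND R4, R5: R4=40&12=8
after ADD R7, 4: R7=116+4=120
after ADD R6, 1: R6=6+1=7
CMP R6, 8  (cmp 7,8)
JLT body: taken
after LOAD R5, [R7]: R5=M[120]=4
after XOR R4, R5: R4=8^4=12
after SHL R4, 1: R4=12<<1=24
after AND R4, R5: R4=24&4=0
after ADD R7, 4: R7=120+4=124
after ADD R6, 1: R6=7+1=8
CMP R6, 8  (cmp 8,8)
JLT body: not taken
halt.
Total executed instructions: 53.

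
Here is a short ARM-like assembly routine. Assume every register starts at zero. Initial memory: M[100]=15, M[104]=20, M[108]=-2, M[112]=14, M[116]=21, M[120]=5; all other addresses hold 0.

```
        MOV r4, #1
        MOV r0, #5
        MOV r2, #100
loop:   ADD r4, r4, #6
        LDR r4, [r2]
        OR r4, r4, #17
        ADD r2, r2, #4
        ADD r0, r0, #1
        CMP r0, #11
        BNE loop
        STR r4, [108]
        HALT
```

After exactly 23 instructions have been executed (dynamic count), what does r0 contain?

MOV r4, #1 → r4=1
MOV r0, #5 → r0=5
MOV r2, #100 → r2=100
ADD r4, r4, #6 → r4=1+6=7
LDR r4, [r2] → r4=M[100]=15
OR r4, r4, #17 → r4=15|17=31
ADD r2, r2, #4 → r2=100+4=104
ADD r0, r0, #1 → r0=5+1=6
CMP r0, #11  (cmp 6,11)
BNE loop: taken
ADD r4, r4, #6 → r4=31+6=37
LDR r4, [r2] → r4=M[104]=20
OR r4, r4, #17 → r4=20|17=21
ADD r2, r2, #4 → r2=104+4=108
ADD r0, r0, #1 → r0=6+1=7
CMP r0, #11  (cmp 7,11)
BNE loop: taken
ADD r4, r4, #6 → r4=21+6=27
LDR r4, [r2] → r4=M[108]=-2
OR r4, r4, #17 → r4=(-2)|17=-1
ADD r2, r2, #4 → r2=108+4=112
ADD r0, r0, #1 → r0=7+1=8
CMP r0, #11  (cmp 8,11)
After step 23: r0 = 8.

8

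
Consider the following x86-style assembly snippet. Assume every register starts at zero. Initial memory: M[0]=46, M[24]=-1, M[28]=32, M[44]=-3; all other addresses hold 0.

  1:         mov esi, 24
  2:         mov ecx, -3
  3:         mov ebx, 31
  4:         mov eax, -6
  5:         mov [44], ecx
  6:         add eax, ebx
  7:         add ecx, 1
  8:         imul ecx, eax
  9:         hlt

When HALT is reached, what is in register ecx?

-50

mov esi, 24 → esi=24
mov ecx, -3 → ecx=-3
mov ebx, 31 → ebx=31
mov eax, -6 → eax=-6
mov [44], ecx → M[44]=-3
add eax, ebx → eax=(-6)+31=25
add ecx, 1 → ecx=(-3)+1=-2
imul ecx, eax → ecx=(-2)*25=-50
halt.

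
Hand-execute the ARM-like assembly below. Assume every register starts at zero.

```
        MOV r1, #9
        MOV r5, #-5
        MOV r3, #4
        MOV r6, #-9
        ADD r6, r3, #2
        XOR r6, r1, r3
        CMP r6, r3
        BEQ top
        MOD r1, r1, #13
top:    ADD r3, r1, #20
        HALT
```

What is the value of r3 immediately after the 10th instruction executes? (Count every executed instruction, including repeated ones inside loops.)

29

MOV r1, #9 → r1=9
MOV r5, #-5 → r5=-5
MOV r3, #4 → r3=4
MOV r6, #-9 → r6=-9
ADD r6, r3, #2 → r6=4+2=6
XOR r6, r1, r3 → r6=9^4=13
CMP r6, r3  (cmp 13,4)
BEQ top: not taken
MOD r1, r1, #13 → r1=9%13=9
ADD r3, r1, #20 → r3=9+20=29
After step 10: r3 = 29.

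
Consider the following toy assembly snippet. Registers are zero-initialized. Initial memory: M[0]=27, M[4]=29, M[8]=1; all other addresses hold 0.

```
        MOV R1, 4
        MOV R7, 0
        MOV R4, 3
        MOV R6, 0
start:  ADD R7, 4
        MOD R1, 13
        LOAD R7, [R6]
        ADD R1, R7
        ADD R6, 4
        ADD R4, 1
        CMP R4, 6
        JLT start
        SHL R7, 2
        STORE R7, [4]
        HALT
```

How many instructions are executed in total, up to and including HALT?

31

after MOV R1, 4: R1=4
after MOV R7, 0: R7=0
after MOV R4, 3: R4=3
after MOV R6, 0: R6=0
after ADD R7, 4: R7=0+4=4
after MOD R1, 13: R1=4%13=4
after LOAD R7, [R6]: R7=M[0]=27
after ADD R1, R7: R1=4+27=31
after ADD R6, 4: R6=0+4=4
after ADD R4, 1: R4=3+1=4
CMP R4, 6  (cmp 4,6)
JLT start: taken
after ADD R7, 4: R7=27+4=31
after MOD R1, 13: R1=31%13=5
after LOAD R7, [R6]: R7=M[4]=29
after ADD R1, R7: R1=5+29=34
after ADD R6, 4: R6=4+4=8
after ADD R4, 1: R4=4+1=5
CMP R4, 6  (cmp 5,6)
JLT start: taken
after ADD R7, 4: R7=29+4=33
after MOD R1, 13: R1=34%13=8
after LOAD R7, [R6]: R7=M[8]=1
after ADD R1, R7: R1=8+1=9
after ADD R6, 4: R6=8+4=12
after ADD R4, 1: R4=5+1=6
CMP R4, 6  (cmp 6,6)
JLT start: not taken
after SHL R7, 2: R7=1<<2=4
STORE R7, [4] → M[4]=4
halt.
Total executed instructions: 31.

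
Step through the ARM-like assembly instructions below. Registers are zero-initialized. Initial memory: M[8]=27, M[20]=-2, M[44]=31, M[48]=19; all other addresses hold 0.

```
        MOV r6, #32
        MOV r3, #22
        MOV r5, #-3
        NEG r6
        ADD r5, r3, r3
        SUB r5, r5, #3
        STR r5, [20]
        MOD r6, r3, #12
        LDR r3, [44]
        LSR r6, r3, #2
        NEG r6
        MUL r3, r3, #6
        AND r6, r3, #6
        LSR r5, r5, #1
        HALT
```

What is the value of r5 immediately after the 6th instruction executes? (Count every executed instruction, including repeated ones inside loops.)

41

after MOV r6, #32: r6=32
after MOV r3, #22: r3=22
after MOV r5, #-3: r5=-3
after NEG r6: r6=-(32)=-32
after ADD r5, r3, r3: r5=22+22=44
after SUB r5, r5, #3: r5=44-3=41
After step 6: r5 = 41.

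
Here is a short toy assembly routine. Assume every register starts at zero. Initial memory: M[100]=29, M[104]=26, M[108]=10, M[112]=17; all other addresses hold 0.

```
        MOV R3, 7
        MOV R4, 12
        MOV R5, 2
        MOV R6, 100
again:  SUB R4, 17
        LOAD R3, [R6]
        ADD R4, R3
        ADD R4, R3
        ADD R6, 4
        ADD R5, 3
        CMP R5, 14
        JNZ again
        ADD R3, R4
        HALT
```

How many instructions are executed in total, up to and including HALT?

MOV R3, 7 → R3=7
MOV R4, 12 → R4=12
MOV R5, 2 → R5=2
MOV R6, 100 → R6=100
SUB R4, 17 → R4=12-17=-5
LOAD R3, [R6] → R3=M[100]=29
ADD R4, R3 → R4=(-5)+29=24
ADD R4, R3 → R4=24+29=53
ADD R6, 4 → R6=100+4=104
ADD R5, 3 → R5=2+3=5
CMP R5, 14  (cmp 5,14)
JNZ again: taken
SUB R4, 17 → R4=53-17=36
LOAD R3, [R6] → R3=M[104]=26
ADD R4, R3 → R4=36+26=62
ADD R4, R3 → R4=62+26=88
ADD R6, 4 → R6=104+4=108
ADD R5, 3 → R5=5+3=8
CMP R5, 14  (cmp 8,14)
JNZ again: taken
SUB R4, 17 → R4=88-17=71
LOAD R3, [R6] → R3=M[108]=10
ADD R4, R3 → R4=71+10=81
ADD R4, R3 → R4=81+10=91
ADD R6, 4 → R6=108+4=112
ADD R5, 3 → R5=8+3=11
CMP R5, 14  (cmp 11,14)
JNZ again: taken
SUB R4, 17 → R4=91-17=74
LOAD R3, [R6] → R3=M[112]=17
ADD R4, R3 → R4=74+17=91
ADD R4, R3 → R4=91+17=108
ADD R6, 4 → R6=112+4=116
ADD R5, 3 → R5=11+3=14
CMP R5, 14  (cmp 14,14)
JNZ again: not taken
ADD R3, R4 → R3=17+108=125
halt.
Total executed instructions: 38.

38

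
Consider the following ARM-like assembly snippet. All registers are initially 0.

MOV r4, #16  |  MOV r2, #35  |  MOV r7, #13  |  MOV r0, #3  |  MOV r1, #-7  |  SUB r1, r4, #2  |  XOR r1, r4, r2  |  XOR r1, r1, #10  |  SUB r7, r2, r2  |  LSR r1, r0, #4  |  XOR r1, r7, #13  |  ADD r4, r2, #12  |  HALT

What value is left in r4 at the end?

MOV r4, #16 → r4=16
MOV r2, #35 → r2=35
MOV r7, #13 → r7=13
MOV r0, #3 → r0=3
MOV r1, #-7 → r1=-7
SUB r1, r4, #2 → r1=16-2=14
XOR r1, r4, r2 → r1=16^35=51
XOR r1, r1, #10 → r1=51^10=57
SUB r7, r2, r2 → r7=35-35=0
LSR r1, r0, #4 → r1=3>>4=0
XOR r1, r7, #13 → r1=0^13=13
ADD r4, r2, #12 → r4=35+12=47
halt.

47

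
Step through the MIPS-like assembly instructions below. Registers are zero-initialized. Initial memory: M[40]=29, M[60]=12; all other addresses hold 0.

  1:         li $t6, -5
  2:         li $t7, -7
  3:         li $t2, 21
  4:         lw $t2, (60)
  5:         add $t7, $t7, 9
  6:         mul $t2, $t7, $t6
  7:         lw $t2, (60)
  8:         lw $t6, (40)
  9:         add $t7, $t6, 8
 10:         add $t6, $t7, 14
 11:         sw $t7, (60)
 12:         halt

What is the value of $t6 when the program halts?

$t6=-5
$t7=-7
$t2=21
$t2=M[60]=12
$t7=(-7)+9=2
$t2=2*(-5)=-10
$t2=M[60]=12
$t6=M[40]=29
$t7=29+8=37
$t6=37+14=51
sw $t7, (60) → M[60]=37
halt.

51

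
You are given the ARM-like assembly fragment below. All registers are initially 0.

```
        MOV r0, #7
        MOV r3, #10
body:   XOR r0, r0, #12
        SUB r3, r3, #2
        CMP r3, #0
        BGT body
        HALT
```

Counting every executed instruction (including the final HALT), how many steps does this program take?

r0=7
r3=10
r0=7^12=11
r3=10-2=8
CMP r3, #0  (cmp 8,0)
BGT body: taken
r0=11^12=7
r3=8-2=6
CMP r3, #0  (cmp 6,0)
BGT body: taken
r0=7^12=11
r3=6-2=4
CMP r3, #0  (cmp 4,0)
BGT body: taken
r0=11^12=7
r3=4-2=2
CMP r3, #0  (cmp 2,0)
BGT body: taken
r0=7^12=11
r3=2-2=0
CMP r3, #0  (cmp 0,0)
BGT body: not taken
halt.
Total executed instructions: 23.

23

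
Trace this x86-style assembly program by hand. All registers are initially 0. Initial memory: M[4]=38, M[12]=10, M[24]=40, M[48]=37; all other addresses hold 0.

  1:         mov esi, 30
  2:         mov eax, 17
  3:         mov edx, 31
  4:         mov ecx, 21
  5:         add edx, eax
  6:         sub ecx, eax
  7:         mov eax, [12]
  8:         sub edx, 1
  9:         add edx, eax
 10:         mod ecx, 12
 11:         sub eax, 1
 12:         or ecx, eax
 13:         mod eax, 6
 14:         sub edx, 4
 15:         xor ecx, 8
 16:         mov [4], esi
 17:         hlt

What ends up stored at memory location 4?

mov esi, 30 → esi=30
mov eax, 17 → eax=17
mov edx, 31 → edx=31
mov ecx, 21 → ecx=21
add edx, eax → edx=31+17=48
sub ecx, eax → ecx=21-17=4
mov eax, [12] → eax=M[12]=10
sub edx, 1 → edx=48-1=47
add edx, eax → edx=47+10=57
mod ecx, 12 → ecx=4%12=4
sub eax, 1 → eax=10-1=9
or ecx, eax → ecx=4|9=13
mod eax, 6 → eax=9%6=3
sub edx, 4 → edx=57-4=53
xor ecx, 8 → ecx=13^8=5
mov [4], esi → M[4]=30
halt.

30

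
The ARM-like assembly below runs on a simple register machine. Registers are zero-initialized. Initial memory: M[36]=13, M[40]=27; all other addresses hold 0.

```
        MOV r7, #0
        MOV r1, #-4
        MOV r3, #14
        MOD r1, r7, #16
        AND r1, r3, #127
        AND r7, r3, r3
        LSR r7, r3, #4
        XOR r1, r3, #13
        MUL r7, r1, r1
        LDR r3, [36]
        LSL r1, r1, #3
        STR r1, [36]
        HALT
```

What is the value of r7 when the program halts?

9

r7=0
r1=-4
r3=14
r1=0%16=0
r1=14&127=14
r7=14&14=14
r7=14>>4=0
r1=14^13=3
r7=3*3=9
r3=M[36]=13
r1=3<<3=24
STR r1, [36] → M[36]=24
halt.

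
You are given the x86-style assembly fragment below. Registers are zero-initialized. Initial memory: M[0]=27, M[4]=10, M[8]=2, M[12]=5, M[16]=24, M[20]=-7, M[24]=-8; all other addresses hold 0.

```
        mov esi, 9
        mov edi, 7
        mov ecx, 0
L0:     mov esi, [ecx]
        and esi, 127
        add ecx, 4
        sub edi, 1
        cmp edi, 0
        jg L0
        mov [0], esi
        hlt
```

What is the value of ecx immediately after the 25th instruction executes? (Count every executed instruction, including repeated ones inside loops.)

16

mov esi, 9 → esi=9
mov edi, 7 → edi=7
mov ecx, 0 → ecx=0
mov esi, [ecx] → esi=M[0]=27
and esi, 127 → esi=27&127=27
add ecx, 4 → ecx=0+4=4
sub edi, 1 → edi=7-1=6
cmp edi, 0  (cmp 6,0)
jg L0: taken
mov esi, [ecx] → esi=M[4]=10
and esi, 127 → esi=10&127=10
add ecx, 4 → ecx=4+4=8
sub edi, 1 → edi=6-1=5
cmp edi, 0  (cmp 5,0)
jg L0: taken
mov esi, [ecx] → esi=M[8]=2
and esi, 127 → esi=2&127=2
add ecx, 4 → ecx=8+4=12
sub edi, 1 → edi=5-1=4
cmp edi, 0  (cmp 4,0)
jg L0: taken
mov esi, [ecx] → esi=M[12]=5
and esi, 127 → esi=5&127=5
add ecx, 4 → ecx=12+4=16
sub edi, 1 → edi=4-1=3
After step 25: ecx = 16.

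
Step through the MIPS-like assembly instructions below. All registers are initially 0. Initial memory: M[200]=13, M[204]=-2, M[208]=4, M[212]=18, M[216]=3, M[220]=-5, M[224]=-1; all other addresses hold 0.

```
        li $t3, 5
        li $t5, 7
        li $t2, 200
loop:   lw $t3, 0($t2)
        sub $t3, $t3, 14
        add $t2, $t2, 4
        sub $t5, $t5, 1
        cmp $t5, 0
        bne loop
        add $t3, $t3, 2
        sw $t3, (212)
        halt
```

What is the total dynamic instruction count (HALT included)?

after li $t3, 5: $t3=5
after li $t5, 7: $t5=7
after li $t2, 200: $t2=200
after lw $t3, 0($t2): $t3=M[200]=13
after sub $t3, $t3, 14: $t3=13-14=-1
after add $t2, $t2, 4: $t2=200+4=204
after sub $t5, $t5, 1: $t5=7-1=6
cmp $t5, 0  (cmp 6,0)
bne loop: taken
after lw $t3, 0($t2): $t3=M[204]=-2
after sub $t3, $t3, 14: $t3=(-2)-14=-16
after add $t2, $t2, 4: $t2=204+4=208
after sub $t5, $t5, 1: $t5=6-1=5
cmp $t5, 0  (cmp 5,0)
bne loop: taken
after lw $t3, 0($t2): $t3=M[208]=4
after sub $t3, $t3, 14: $t3=4-14=-10
after add $t2, $t2, 4: $t2=208+4=212
after sub $t5, $t5, 1: $t5=5-1=4
cmp $t5, 0  (cmp 4,0)
bne loop: taken
after lw $t3, 0($t2): $t3=M[212]=18
after sub $t3, $t3, 14: $t3=18-14=4
after add $t2, $t2, 4: $t2=212+4=216
after sub $t5, $t5, 1: $t5=4-1=3
cmp $t5, 0  (cmp 3,0)
bne loop: taken
after lw $t3, 0($t2): $t3=M[216]=3
after sub $t3, $t3, 14: $t3=3-14=-11
after add $t2, $t2, 4: $t2=216+4=220
after sub $t5, $t5, 1: $t5=3-1=2
cmp $t5, 0  (cmp 2,0)
bne loop: taken
after lw $t3, 0($t2): $t3=M[220]=-5
after sub $t3, $t3, 14: $t3=(-5)-14=-19
after add $t2, $t2, 4: $t2=220+4=224
after sub $t5, $t5, 1: $t5=2-1=1
cmp $t5, 0  (cmp 1,0)
bne loop: taken
after lw $t3, 0($t2): $t3=M[224]=-1
after sub $t3, $t3, 14: $t3=(-1)-14=-15
after add $t2, $t2, 4: $t2=224+4=228
after sub $t5, $t5, 1: $t5=1-1=0
cmp $t5, 0  (cmp 0,0)
bne loop: not taken
after add $t3, $t3, 2: $t3=(-15)+2=-13
sw $t3, (212) → M[212]=-13
halt.
Total executed instructions: 48.

48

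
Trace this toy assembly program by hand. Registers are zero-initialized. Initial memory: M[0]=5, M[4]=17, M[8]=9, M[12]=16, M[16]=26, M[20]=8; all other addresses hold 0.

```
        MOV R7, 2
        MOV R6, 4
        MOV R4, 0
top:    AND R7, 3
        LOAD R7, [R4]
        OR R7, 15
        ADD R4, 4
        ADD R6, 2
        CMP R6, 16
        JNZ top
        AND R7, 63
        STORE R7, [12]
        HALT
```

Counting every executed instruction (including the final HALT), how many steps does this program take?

48

R7=2
R6=4
R4=0
R7=2&3=2
R7=M[0]=5
R7=5|15=15
R4=0+4=4
R6=4+2=6
CMP R6, 16  (cmp 6,16)
JNZ top: taken
R7=15&3=3
R7=M[4]=17
R7=17|15=31
R4=4+4=8
R6=6+2=8
CMP R6, 16  (cmp 8,16)
JNZ top: taken
R7=31&3=3
R7=M[8]=9
R7=9|15=15
R4=8+4=12
R6=8+2=10
CMP R6, 16  (cmp 10,16)
JNZ top: taken
R7=15&3=3
R7=M[12]=16
R7=16|15=31
R4=12+4=16
R6=10+2=12
CMP R6, 16  (cmp 12,16)
JNZ top: taken
R7=31&3=3
R7=M[16]=26
R7=26|15=31
R4=16+4=20
R6=12+2=14
CMP R6, 16  (cmp 14,16)
JNZ top: taken
R7=31&3=3
R7=M[20]=8
R7=8|15=15
R4=20+4=24
R6=14+2=16
CMP R6, 16  (cmp 16,16)
JNZ top: not taken
R7=15&63=15
STORE R7, [12] → M[12]=15
halt.
Total executed instructions: 48.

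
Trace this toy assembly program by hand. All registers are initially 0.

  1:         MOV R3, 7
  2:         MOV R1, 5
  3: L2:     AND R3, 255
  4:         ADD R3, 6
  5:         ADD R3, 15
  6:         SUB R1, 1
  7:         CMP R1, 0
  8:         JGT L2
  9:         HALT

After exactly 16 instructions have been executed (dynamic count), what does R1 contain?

R3=7
R1=5
R3=7&255=7
R3=7+6=13
R3=13+15=28
R1=5-1=4
CMP R1, 0  (cmp 4,0)
JGT L2: taken
R3=28&255=28
R3=28+6=34
R3=34+15=49
R1=4-1=3
CMP R1, 0  (cmp 3,0)
JGT L2: taken
R3=49&255=49
R3=49+6=55
After step 16: R1 = 3.

3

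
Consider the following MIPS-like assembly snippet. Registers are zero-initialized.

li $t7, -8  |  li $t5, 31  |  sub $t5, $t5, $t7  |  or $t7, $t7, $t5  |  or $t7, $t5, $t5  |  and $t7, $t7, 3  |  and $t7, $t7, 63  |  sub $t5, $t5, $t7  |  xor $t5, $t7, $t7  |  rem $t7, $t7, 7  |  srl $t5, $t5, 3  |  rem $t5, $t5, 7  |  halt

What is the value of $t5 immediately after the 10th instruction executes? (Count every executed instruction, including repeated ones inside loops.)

$t7=-8
$t5=31
$t5=31-(-8)=39
$t7=(-8)|39=-1
$t7=39|39=39
$t7=39&3=3
$t7=3&63=3
$t5=39-3=36
$t5=3^3=0
$t7=3%7=3
After step 10: $t5 = 0.

0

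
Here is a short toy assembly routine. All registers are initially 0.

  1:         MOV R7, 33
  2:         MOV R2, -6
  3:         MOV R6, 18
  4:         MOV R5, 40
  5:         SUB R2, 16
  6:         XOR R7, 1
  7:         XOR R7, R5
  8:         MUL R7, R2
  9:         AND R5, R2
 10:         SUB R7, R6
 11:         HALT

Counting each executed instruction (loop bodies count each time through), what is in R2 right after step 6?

-22

after MOV R7, 33: R7=33
after MOV R2, -6: R2=-6
after MOV R6, 18: R6=18
after MOV R5, 40: R5=40
after SUB R2, 16: R2=(-6)-16=-22
after XOR R7, 1: R7=33^1=32
After step 6: R2 = -22.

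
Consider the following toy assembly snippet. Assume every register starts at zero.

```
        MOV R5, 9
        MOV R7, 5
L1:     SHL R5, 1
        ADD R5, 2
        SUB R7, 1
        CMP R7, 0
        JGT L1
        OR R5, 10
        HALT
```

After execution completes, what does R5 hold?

MOV R5, 9 → R5=9
MOV R7, 5 → R7=5
SHL R5, 1 → R5=9<<1=18
ADD R5, 2 → R5=18+2=20
SUB R7, 1 → R7=5-1=4
CMP R7, 0  (cmp 4,0)
JGT L1: taken
SHL R5, 1 → R5=20<<1=40
ADD R5, 2 → R5=40+2=42
SUB R7, 1 → R7=4-1=3
CMP R7, 0  (cmp 3,0)
JGT L1: taken
SHL R5, 1 → R5=42<<1=84
ADD R5, 2 → R5=84+2=86
SUB R7, 1 → R7=3-1=2
CMP R7, 0  (cmp 2,0)
JGT L1: taken
SHL R5, 1 → R5=86<<1=172
ADD R5, 2 → R5=172+2=174
SUB R7, 1 → R7=2-1=1
CMP R7, 0  (cmp 1,0)
JGT L1: taken
SHL R5, 1 → R5=174<<1=348
ADD R5, 2 → R5=348+2=350
SUB R7, 1 → R7=1-1=0
CMP R7, 0  (cmp 0,0)
JGT L1: not taken
OR R5, 10 → R5=350|10=350
halt.

350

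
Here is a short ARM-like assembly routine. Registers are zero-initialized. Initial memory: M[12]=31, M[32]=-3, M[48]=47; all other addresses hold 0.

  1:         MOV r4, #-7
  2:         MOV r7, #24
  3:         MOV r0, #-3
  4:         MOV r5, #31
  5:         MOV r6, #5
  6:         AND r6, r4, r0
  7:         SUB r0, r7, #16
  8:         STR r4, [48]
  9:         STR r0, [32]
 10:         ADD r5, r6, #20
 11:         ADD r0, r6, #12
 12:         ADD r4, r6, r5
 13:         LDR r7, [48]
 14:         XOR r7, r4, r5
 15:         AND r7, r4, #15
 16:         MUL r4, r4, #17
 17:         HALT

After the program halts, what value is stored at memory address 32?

after MOV r4, #-7: r4=-7
after MOV r7, #24: r7=24
after MOV r0, #-3: r0=-3
after MOV r5, #31: r5=31
after MOV r6, #5: r6=5
after AND r6, r4, r0: r6=(-7)&(-3)=-7
after SUB r0, r7, #16: r0=24-16=8
STR r4, [48] → M[48]=-7
STR r0, [32] → M[32]=8
after ADD r5, r6, #20: r5=(-7)+20=13
after ADD r0, r6, #12: r0=(-7)+12=5
after ADD r4, r6, r5: r4=(-7)+13=6
after LDR r7, [48]: r7=M[48]=-7
after XOR r7, r4, r5: r7=6^13=11
after AND r7, r4, #15: r7=6&15=6
after MUL r4, r4, #17: r4=6*17=102
halt.

8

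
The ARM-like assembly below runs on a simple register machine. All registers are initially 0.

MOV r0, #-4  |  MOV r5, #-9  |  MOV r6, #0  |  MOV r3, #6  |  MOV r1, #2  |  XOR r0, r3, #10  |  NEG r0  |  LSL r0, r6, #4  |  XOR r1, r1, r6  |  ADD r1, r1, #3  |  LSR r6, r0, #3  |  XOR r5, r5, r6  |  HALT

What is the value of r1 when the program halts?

after MOV r0, #-4: r0=-4
after MOV r5, #-9: r5=-9
after MOV r6, #0: r6=0
after MOV r3, #6: r3=6
after MOV r1, #2: r1=2
after XOR r0, r3, #10: r0=6^10=12
after NEG r0: r0=-(12)=-12
after LSL r0, r6, #4: r0=0<<4=0
after XOR r1, r1, r6: r1=2^0=2
after ADD r1, r1, #3: r1=2+3=5
after LSR r6, r0, #3: r6=0>>3=0
after XOR r5, r5, r6: r5=(-9)^0=-9
halt.

5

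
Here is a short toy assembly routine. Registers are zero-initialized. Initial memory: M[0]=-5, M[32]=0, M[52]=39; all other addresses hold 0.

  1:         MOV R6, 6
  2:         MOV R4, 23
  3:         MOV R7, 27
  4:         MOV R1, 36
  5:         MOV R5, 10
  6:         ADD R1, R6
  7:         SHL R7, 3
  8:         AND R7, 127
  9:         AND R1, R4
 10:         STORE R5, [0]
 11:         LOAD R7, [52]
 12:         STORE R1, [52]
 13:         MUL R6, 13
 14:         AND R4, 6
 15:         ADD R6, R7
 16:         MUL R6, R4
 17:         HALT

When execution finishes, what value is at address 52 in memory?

R6=6
R4=23
R7=27
R1=36
R5=10
R1=36+6=42
R7=27<<3=216
R7=216&127=88
R1=42&23=2
STORE R5, [0] → M[0]=10
R7=M[52]=39
STORE R1, [52] → M[52]=2
R6=6*13=78
R4=23&6=6
R6=78+39=117
R6=117*6=702
halt.

2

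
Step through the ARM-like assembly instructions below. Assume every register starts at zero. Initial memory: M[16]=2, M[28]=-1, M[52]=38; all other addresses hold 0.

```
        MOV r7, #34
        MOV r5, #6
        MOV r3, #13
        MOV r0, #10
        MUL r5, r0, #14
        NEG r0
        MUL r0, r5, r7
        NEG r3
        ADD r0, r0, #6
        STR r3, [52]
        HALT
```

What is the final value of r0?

after MOV r7, #34: r7=34
after MOV r5, #6: r5=6
after MOV r3, #13: r3=13
after MOV r0, #10: r0=10
after MUL r5, r0, #14: r5=10*14=140
after NEG r0: r0=-(10)=-10
after MUL r0, r5, r7: r0=140*34=4760
after NEG r3: r3=-(13)=-13
after ADD r0, r0, #6: r0=4760+6=4766
STR r3, [52] → M[52]=-13
halt.

4766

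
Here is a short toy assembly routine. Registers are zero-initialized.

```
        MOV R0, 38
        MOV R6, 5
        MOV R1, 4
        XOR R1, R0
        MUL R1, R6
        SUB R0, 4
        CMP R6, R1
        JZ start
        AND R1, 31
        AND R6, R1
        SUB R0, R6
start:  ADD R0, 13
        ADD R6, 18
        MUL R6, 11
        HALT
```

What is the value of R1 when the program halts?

MOV R0, 38 → R0=38
MOV R6, 5 → R6=5
MOV R1, 4 → R1=4
XOR R1, R0 → R1=4^38=34
MUL R1, R6 → R1=34*5=170
SUB R0, 4 → R0=38-4=34
CMP R6, R1  (cmp 5,170)
JZ start: not taken
AND R1, 31 → R1=170&31=10
AND R6, R1 → R6=5&10=0
SUB R0, R6 → R0=34-0=34
ADD R0, 13 → R0=34+13=47
ADD R6, 18 → R6=0+18=18
MUL R6, 11 → R6=18*11=198
halt.

10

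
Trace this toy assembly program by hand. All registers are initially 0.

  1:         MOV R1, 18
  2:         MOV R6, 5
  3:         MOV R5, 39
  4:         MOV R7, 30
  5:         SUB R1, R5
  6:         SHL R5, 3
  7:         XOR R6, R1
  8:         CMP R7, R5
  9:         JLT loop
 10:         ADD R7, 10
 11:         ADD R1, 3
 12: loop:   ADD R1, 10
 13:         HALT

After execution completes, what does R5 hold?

312

MOV R1, 18 → R1=18
MOV R6, 5 → R6=5
MOV R5, 39 → R5=39
MOV R7, 30 → R7=30
SUB R1, R5 → R1=18-39=-21
SHL R5, 3 → R5=39<<3=312
XOR R6, R1 → R6=5^(-21)=-18
CMP R7, R5  (cmp 30,312)
JLT loop: taken
ADD R1, 10 → R1=(-21)+10=-11
halt.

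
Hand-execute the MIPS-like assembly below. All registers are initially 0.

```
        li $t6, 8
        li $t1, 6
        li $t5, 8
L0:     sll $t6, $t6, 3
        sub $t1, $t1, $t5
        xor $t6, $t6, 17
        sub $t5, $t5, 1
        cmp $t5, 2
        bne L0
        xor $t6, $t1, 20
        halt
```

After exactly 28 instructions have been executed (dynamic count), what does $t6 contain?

341704

li $t6, 8 → $t6=8
li $t1, 6 → $t1=6
li $t5, 8 → $t5=8
sll $t6, $t6, 3 → $t6=8<<3=64
sub $t1, $t1, $t5 → $t1=6-8=-2
xor $t6, $t6, 17 → $t6=64^17=81
sub $t5, $t5, 1 → $t5=8-1=7
cmp $t5, 2  (cmp 7,2)
bne L0: taken
sll $t6, $t6, 3 → $t6=81<<3=648
sub $t1, $t1, $t5 → $t1=(-2)-7=-9
xor $t6, $t6, 17 → $t6=648^17=665
sub $t5, $t5, 1 → $t5=7-1=6
cmp $t5, 2  (cmp 6,2)
bne L0: taken
sll $t6, $t6, 3 → $t6=665<<3=5320
sub $t1, $t1, $t5 → $t1=(-9)-6=-15
xor $t6, $t6, 17 → $t6=5320^17=5337
sub $t5, $t5, 1 → $t5=6-1=5
cmp $t5, 2  (cmp 5,2)
bne L0: taken
sll $t6, $t6, 3 → $t6=5337<<3=42696
sub $t1, $t1, $t5 → $t1=(-15)-5=-20
xor $t6, $t6, 17 → $t6=42696^17=42713
sub $t5, $t5, 1 → $t5=5-1=4
cmp $t5, 2  (cmp 4,2)
bne L0: taken
sll $t6, $t6, 3 → $t6=42713<<3=341704
After step 28: $t6 = 341704.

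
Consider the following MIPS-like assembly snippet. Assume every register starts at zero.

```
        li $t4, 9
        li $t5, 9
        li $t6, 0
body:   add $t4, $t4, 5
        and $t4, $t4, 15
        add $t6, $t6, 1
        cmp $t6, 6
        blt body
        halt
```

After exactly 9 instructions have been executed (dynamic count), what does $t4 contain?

after li $t4, 9: $t4=9
after li $t5, 9: $t5=9
after li $t6, 0: $t6=0
after add $t4, $t4, 5: $t4=9+5=14
after and $t4, $t4, 15: $t4=14&15=14
after add $t6, $t6, 1: $t6=0+1=1
cmp $t6, 6  (cmp 1,6)
blt body: taken
after add $t4, $t4, 5: $t4=14+5=19
After step 9: $t4 = 19.

19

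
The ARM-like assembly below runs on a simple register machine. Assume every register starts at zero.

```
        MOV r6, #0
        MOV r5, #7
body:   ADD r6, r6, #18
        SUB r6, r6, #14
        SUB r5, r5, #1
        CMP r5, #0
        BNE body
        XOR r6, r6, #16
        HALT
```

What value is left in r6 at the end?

r6=0
r5=7
r6=0+18=18
r6=18-14=4
r5=7-1=6
CMP r5, #0  (cmp 6,0)
BNE body: taken
r6=4+18=22
r6=22-14=8
r5=6-1=5
CMP r5, #0  (cmp 5,0)
BNE body: taken
r6=8+18=26
r6=26-14=12
r5=5-1=4
CMP r5, #0  (cmp 4,0)
BNE body: taken
r6=12+18=30
r6=30-14=16
r5=4-1=3
CMP r5, #0  (cmp 3,0)
BNE body: taken
r6=16+18=34
r6=34-14=20
r5=3-1=2
CMP r5, #0  (cmp 2,0)
BNE body: taken
r6=20+18=38
r6=38-14=24
r5=2-1=1
CMP r5, #0  (cmp 1,0)
BNE body: taken
r6=24+18=42
r6=42-14=28
r5=1-1=0
CMP r5, #0  (cmp 0,0)
BNE body: not taken
r6=28^16=12
halt.

12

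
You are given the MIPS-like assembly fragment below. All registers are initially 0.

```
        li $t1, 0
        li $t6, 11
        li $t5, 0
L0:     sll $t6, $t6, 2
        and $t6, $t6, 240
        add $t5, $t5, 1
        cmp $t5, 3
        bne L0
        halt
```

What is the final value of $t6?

$t1=0
$t6=11
$t5=0
$t6=11<<2=44
$t6=44&240=32
$t5=0+1=1
cmp $t5, 3  (cmp 1,3)
bne L0: taken
$t6=32<<2=128
$t6=128&240=128
$t5=1+1=2
cmp $t5, 3  (cmp 2,3)
bne L0: taken
$t6=128<<2=512
$t6=512&240=0
$t5=2+1=3
cmp $t5, 3  (cmp 3,3)
bne L0: not taken
halt.

0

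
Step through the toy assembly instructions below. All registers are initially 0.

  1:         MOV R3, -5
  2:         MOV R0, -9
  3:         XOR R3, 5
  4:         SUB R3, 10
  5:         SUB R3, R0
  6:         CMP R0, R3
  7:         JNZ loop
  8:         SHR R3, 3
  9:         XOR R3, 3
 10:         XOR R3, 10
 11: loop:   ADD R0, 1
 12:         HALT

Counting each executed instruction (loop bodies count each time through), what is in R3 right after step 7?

-3

after MOV R3, -5: R3=-5
after MOV R0, -9: R0=-9
after XOR R3, 5: R3=(-5)^5=-2
after SUB R3, 10: R3=(-2)-10=-12
after SUB R3, R0: R3=(-12)-(-9)=-3
CMP R0, R3  (cmp -9,-3)
JNZ loop: taken
After step 7: R3 = -3.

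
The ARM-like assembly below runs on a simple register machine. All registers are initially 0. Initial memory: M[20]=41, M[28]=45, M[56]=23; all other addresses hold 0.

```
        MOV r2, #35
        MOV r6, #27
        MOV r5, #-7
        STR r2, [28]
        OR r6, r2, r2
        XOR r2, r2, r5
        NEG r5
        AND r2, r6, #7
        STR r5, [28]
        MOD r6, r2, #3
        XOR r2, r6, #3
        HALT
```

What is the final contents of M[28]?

after MOV r2, #35: r2=35
after MOV r6, #27: r6=27
after MOV r5, #-7: r5=-7
STR r2, [28] → M[28]=35
after OR r6, r2, r2: r6=35|35=35
after XOR r2, r2, r5: r2=35^(-7)=-38
after NEG r5: r5=-(-7)=7
after AND r2, r6, #7: r2=35&7=3
STR r5, [28] → M[28]=7
after MOD r6, r2, #3: r6=3%3=0
after XOR r2, r6, #3: r2=0^3=3
halt.

7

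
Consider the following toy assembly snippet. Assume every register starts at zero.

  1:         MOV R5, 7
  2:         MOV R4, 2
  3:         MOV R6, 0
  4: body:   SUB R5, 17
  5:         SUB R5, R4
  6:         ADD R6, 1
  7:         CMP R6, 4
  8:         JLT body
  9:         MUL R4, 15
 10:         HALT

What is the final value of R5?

R5=7
R4=2
R6=0
R5=7-17=-10
R5=(-10)-2=-12
R6=0+1=1
CMP R6, 4  (cmp 1,4)
JLT body: taken
R5=(-12)-17=-29
R5=(-29)-2=-31
R6=1+1=2
CMP R6, 4  (cmp 2,4)
JLT body: taken
R5=(-31)-17=-48
R5=(-48)-2=-50
R6=2+1=3
CMP R6, 4  (cmp 3,4)
JLT body: taken
R5=(-50)-17=-67
R5=(-67)-2=-69
R6=3+1=4
CMP R6, 4  (cmp 4,4)
JLT body: not taken
R4=2*15=30
halt.

-69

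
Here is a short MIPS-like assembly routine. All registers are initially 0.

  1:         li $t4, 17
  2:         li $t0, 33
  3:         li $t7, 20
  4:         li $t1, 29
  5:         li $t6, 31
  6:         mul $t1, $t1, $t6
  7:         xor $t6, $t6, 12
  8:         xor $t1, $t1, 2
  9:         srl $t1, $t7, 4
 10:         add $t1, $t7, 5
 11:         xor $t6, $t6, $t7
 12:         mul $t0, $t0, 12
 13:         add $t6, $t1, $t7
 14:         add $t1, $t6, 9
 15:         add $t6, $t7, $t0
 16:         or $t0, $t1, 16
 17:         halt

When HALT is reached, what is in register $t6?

416

li $t4, 17 → $t4=17
li $t0, 33 → $t0=33
li $t7, 20 → $t7=20
li $t1, 29 → $t1=29
li $t6, 31 → $t6=31
mul $t1, $t1, $t6 → $t1=29*31=899
xor $t6, $t6, 12 → $t6=31^12=19
xor $t1, $t1, 2 → $t1=899^2=897
srl $t1, $t7, 4 → $t1=20>>4=1
add $t1, $t7, 5 → $t1=20+5=25
xor $t6, $t6, $t7 → $t6=19^20=7
mul $t0, $t0, 12 → $t0=33*12=396
add $t6, $t1, $t7 → $t6=25+20=45
add $t1, $t6, 9 → $t1=45+9=54
add $t6, $t7, $t0 → $t6=20+396=416
or $t0, $t1, 16 → $t0=54|16=54
halt.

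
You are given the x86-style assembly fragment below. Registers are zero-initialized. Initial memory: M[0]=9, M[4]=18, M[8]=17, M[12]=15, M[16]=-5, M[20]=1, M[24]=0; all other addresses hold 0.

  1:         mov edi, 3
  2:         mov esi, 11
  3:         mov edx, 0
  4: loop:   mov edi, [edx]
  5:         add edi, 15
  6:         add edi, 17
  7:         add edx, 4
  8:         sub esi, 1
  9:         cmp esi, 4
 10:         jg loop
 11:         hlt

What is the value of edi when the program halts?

edi=3
esi=11
edx=0
edi=M[0]=9
edi=9+15=24
edi=24+17=41
edx=0+4=4
esi=11-1=10
cmp esi, 4  (cmp 10,4)
jg loop: taken
edi=M[4]=18
edi=18+15=33
edi=33+17=50
edx=4+4=8
esi=10-1=9
cmp esi, 4  (cmp 9,4)
jg loop: taken
edi=M[8]=17
edi=17+15=32
edi=32+17=49
edx=8+4=12
esi=9-1=8
cmp esi, 4  (cmp 8,4)
jg loop: taken
edi=M[12]=15
edi=15+15=30
edi=30+17=47
edx=12+4=16
esi=8-1=7
cmp esi, 4  (cmp 7,4)
jg loop: taken
edi=M[16]=-5
edi=(-5)+15=10
edi=10+17=27
edx=16+4=20
esi=7-1=6
cmp esi, 4  (cmp 6,4)
jg loop: taken
edi=M[20]=1
edi=1+15=16
edi=16+17=33
edx=20+4=24
esi=6-1=5
cmp esi, 4  (cmp 5,4)
jg loop: taken
edi=M[24]=0
edi=0+15=15
edi=15+17=32
edx=24+4=28
esi=5-1=4
cmp esi, 4  (cmp 4,4)
jg loop: not taken
halt.

32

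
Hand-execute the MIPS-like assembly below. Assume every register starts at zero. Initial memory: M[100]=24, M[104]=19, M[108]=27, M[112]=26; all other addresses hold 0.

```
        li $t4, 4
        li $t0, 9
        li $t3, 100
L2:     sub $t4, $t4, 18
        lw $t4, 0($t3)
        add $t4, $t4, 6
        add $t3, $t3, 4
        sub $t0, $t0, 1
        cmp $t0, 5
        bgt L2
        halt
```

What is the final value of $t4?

32

li $t4, 4 → $t4=4
li $t0, 9 → $t0=9
li $t3, 100 → $t3=100
sub $t4, $t4, 18 → $t4=4-18=-14
lw $t4, 0($t3) → $t4=M[100]=24
add $t4, $t4, 6 → $t4=24+6=30
add $t3, $t3, 4 → $t3=100+4=104
sub $t0, $t0, 1 → $t0=9-1=8
cmp $t0, 5  (cmp 8,5)
bgt L2: taken
sub $t4, $t4, 18 → $t4=30-18=12
lw $t4, 0($t3) → $t4=M[104]=19
add $t4, $t4, 6 → $t4=19+6=25
add $t3, $t3, 4 → $t3=104+4=108
sub $t0, $t0, 1 → $t0=8-1=7
cmp $t0, 5  (cmp 7,5)
bgt L2: taken
sub $t4, $t4, 18 → $t4=25-18=7
lw $t4, 0($t3) → $t4=M[108]=27
add $t4, $t4, 6 → $t4=27+6=33
add $t3, $t3, 4 → $t3=108+4=112
sub $t0, $t0, 1 → $t0=7-1=6
cmp $t0, 5  (cmp 6,5)
bgt L2: taken
sub $t4, $t4, 18 → $t4=33-18=15
lw $t4, 0($t3) → $t4=M[112]=26
add $t4, $t4, 6 → $t4=26+6=32
add $t3, $t3, 4 → $t3=112+4=116
sub $t0, $t0, 1 → $t0=6-1=5
cmp $t0, 5  (cmp 5,5)
bgt L2: not taken
halt.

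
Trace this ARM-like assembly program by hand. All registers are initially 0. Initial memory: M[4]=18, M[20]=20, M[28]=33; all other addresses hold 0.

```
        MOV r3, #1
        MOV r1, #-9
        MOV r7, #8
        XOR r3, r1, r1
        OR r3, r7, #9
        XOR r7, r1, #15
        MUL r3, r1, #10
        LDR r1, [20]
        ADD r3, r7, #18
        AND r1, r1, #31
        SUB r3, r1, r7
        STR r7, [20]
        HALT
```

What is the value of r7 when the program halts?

-8

MOV r3, #1 → r3=1
MOV r1, #-9 → r1=-9
MOV r7, #8 → r7=8
XOR r3, r1, r1 → r3=(-9)^(-9)=0
OR r3, r7, #9 → r3=8|9=9
XOR r7, r1, #15 → r7=(-9)^15=-8
MUL r3, r1, #10 → r3=(-9)*10=-90
LDR r1, [20] → r1=M[20]=20
ADD r3, r7, #18 → r3=(-8)+18=10
AND r1, r1, #31 → r1=20&31=20
SUB r3, r1, r7 → r3=20-(-8)=28
STR r7, [20] → M[20]=-8
halt.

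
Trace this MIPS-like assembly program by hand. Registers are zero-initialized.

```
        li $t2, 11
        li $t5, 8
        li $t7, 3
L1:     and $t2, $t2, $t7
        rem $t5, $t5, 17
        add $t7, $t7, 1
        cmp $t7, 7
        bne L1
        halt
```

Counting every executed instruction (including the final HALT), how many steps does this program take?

li $t2, 11 → $t2=11
li $t5, 8 → $t5=8
li $t7, 3 → $t7=3
and $t2, $t2, $t7 → $t2=11&3=3
rem $t5, $t5, 17 → $t5=8%17=8
add $t7, $t7, 1 → $t7=3+1=4
cmp $t7, 7  (cmp 4,7)
bne L1: taken
and $t2, $t2, $t7 → $t2=3&4=0
rem $t5, $t5, 17 → $t5=8%17=8
add $t7, $t7, 1 → $t7=4+1=5
cmp $t7, 7  (cmp 5,7)
bne L1: taken
and $t2, $t2, $t7 → $t2=0&5=0
rem $t5, $t5, 17 → $t5=8%17=8
add $t7, $t7, 1 → $t7=5+1=6
cmp $t7, 7  (cmp 6,7)
bne L1: taken
and $t2, $t2, $t7 → $t2=0&6=0
rem $t5, $t5, 17 → $t5=8%17=8
add $t7, $t7, 1 → $t7=6+1=7
cmp $t7, 7  (cmp 7,7)
bne L1: not taken
halt.
Total executed instructions: 24.

24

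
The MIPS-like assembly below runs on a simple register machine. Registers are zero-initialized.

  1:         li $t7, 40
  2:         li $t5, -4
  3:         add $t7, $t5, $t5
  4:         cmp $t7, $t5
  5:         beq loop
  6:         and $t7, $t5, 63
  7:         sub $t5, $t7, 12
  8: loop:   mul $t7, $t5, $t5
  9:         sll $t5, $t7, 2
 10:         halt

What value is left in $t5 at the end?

li $t7, 40 → $t7=40
li $t5, -4 → $t5=-4
add $t7, $t5, $t5 → $t7=(-4)+(-4)=-8
cmp $t7, $t5  (cmp -8,-4)
beq loop: not taken
and $t7, $t5, 63 → $t7=(-4)&63=60
sub $t5, $t7, 12 → $t5=60-12=48
mul $t7, $t5, $t5 → $t7=48*48=2304
sll $t5, $t7, 2 → $t5=2304<<2=9216
halt.

9216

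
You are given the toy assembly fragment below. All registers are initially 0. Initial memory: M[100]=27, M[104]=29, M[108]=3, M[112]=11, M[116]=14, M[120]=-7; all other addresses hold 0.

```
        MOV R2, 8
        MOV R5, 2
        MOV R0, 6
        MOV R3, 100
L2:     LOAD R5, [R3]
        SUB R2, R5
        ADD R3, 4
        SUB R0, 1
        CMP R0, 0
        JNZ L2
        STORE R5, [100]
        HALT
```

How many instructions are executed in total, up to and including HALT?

MOV R2, 8 → R2=8
MOV R5, 2 → R5=2
MOV R0, 6 → R0=6
MOV R3, 100 → R3=100
LOAD R5, [R3] → R5=M[100]=27
SUB R2, R5 → R2=8-27=-19
ADD R3, 4 → R3=100+4=104
SUB R0, 1 → R0=6-1=5
CMP R0, 0  (cmp 5,0)
JNZ L2: taken
LOAD R5, [R3] → R5=M[104]=29
SUB R2, R5 → R2=(-19)-29=-48
ADD R3, 4 → R3=104+4=108
SUB R0, 1 → R0=5-1=4
CMP R0, 0  (cmp 4,0)
JNZ L2: taken
LOAD R5, [R3] → R5=M[108]=3
SUB R2, R5 → R2=(-48)-3=-51
ADD R3, 4 → R3=108+4=112
SUB R0, 1 → R0=4-1=3
CMP R0, 0  (cmp 3,0)
JNZ L2: taken
LOAD R5, [R3] → R5=M[112]=11
SUB R2, R5 → R2=(-51)-11=-62
ADD R3, 4 → R3=112+4=116
SUB R0, 1 → R0=3-1=2
CMP R0, 0  (cmp 2,0)
JNZ L2: taken
LOAD R5, [R3] → R5=M[116]=14
SUB R2, R5 → R2=(-62)-14=-76
ADD R3, 4 → R3=116+4=120
SUB R0, 1 → R0=2-1=1
CMP R0, 0  (cmp 1,0)
JNZ L2: taken
LOAD R5, [R3] → R5=M[120]=-7
SUB R2, R5 → R2=(-76)-(-7)=-69
ADD R3, 4 → R3=120+4=124
SUB R0, 1 → R0=1-1=0
CMP R0, 0  (cmp 0,0)
JNZ L2: not taken
STORE R5, [100] → M[100]=-7
halt.
Total executed instructions: 42.

42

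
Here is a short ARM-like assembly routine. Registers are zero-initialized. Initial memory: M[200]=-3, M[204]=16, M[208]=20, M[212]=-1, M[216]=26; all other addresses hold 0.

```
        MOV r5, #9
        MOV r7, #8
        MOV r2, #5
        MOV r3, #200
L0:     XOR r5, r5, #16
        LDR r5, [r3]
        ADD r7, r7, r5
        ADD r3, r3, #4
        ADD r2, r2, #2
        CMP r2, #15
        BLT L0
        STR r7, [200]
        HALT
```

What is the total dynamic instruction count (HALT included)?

after MOV r5, #9: r5=9
after MOV r7, #8: r7=8
after MOV r2, #5: r2=5
after MOV r3, #200: r3=200
after XOR r5, r5, #16: r5=9^16=25
after LDR r5, [r3]: r5=M[200]=-3
after ADD r7, r7, r5: r7=8+(-3)=5
after ADD r3, r3, #4: r3=200+4=204
after ADD r2, r2, #2: r2=5+2=7
CMP r2, #15  (cmp 7,15)
BLT L0: taken
after XOR r5, r5, #16: r5=(-3)^16=-19
after LDR r5, [r3]: r5=M[204]=16
after ADD r7, r7, r5: r7=5+16=21
after ADD r3, r3, #4: r3=204+4=208
after ADD r2, r2, #2: r2=7+2=9
CMP r2, #15  (cmp 9,15)
BLT L0: taken
after XOR r5, r5, #16: r5=16^16=0
after LDR r5, [r3]: r5=M[208]=20
after ADD r7, r7, r5: r7=21+20=41
after ADD r3, r3, #4: r3=208+4=212
after ADD r2, r2, #2: r2=9+2=11
CMP r2, #15  (cmp 11,15)
BLT L0: taken
after XOR r5, r5, #16: r5=20^16=4
after LDR r5, [r3]: r5=M[212]=-1
after ADD r7, r7, r5: r7=41+(-1)=40
after ADD r3, r3, #4: r3=212+4=216
after ADD r2, r2, #2: r2=11+2=13
CMP r2, #15  (cmp 13,15)
BLT L0: taken
after XOR r5, r5, #16: r5=(-1)^16=-17
after LDR r5, [r3]: r5=M[216]=26
after ADD r7, r7, r5: r7=40+26=66
after ADD r3, r3, #4: r3=216+4=220
after ADD r2, r2, #2: r2=13+2=15
CMP r2, #15  (cmp 15,15)
BLT L0: not taken
STR r7, [200] → M[200]=66
halt.
Total executed instructions: 41.

41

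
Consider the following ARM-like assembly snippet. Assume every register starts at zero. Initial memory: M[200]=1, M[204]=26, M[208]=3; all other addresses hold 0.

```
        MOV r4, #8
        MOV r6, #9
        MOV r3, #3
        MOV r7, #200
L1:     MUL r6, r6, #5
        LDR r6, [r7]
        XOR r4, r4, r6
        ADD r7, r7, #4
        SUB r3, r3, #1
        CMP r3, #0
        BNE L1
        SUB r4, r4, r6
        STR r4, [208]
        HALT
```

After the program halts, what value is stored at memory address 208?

13

MOV r4, #8 → r4=8
MOV r6, #9 → r6=9
MOV r3, #3 → r3=3
MOV r7, #200 → r7=200
MUL r6, r6, #5 → r6=9*5=45
LDR r6, [r7] → r6=M[200]=1
XOR r4, r4, r6 → r4=8^1=9
ADD r7, r7, #4 → r7=200+4=204
SUB r3, r3, #1 → r3=3-1=2
CMP r3, #0  (cmp 2,0)
BNE L1: taken
MUL r6, r6, #5 → r6=1*5=5
LDR r6, [r7] → r6=M[204]=26
XOR r4, r4, r6 → r4=9^26=19
ADD r7, r7, #4 → r7=204+4=208
SUB r3, r3, #1 → r3=2-1=1
CMP r3, #0  (cmp 1,0)
BNE L1: taken
MUL r6, r6, #5 → r6=26*5=130
LDR r6, [r7] → r6=M[208]=3
XOR r4, r4, r6 → r4=19^3=16
ADD r7, r7, #4 → r7=208+4=212
SUB r3, r3, #1 → r3=1-1=0
CMP r3, #0  (cmp 0,0)
BNE L1: not taken
SUB r4, r4, r6 → r4=16-3=13
STR r4, [208] → M[208]=13
halt.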